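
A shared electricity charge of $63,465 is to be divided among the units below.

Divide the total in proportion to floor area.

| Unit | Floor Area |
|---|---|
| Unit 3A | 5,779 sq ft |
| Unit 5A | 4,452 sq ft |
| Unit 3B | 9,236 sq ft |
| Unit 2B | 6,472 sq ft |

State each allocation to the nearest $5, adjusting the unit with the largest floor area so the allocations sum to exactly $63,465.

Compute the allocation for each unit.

Unit 3A: $14,140 | Unit 5A: $10,895 | Unit 3B: $22,595 | Unit 2B: $15,835

Floor area total: 25,939.
Pro-rata amounts: Unit 3A 5,779/25,939 × $63,465 = 14,139.49; Unit 5A 4,452/25,939 × $63,465 = 10,892.72; Unit 3B 9,236/25,939 × $63,465 = 22,597.74; Unit 2B 6,472/25,939 × $63,465 = 15,835.05.
After rounding ($5): Unit 3A $14,140; Unit 5A $10,895; Unit 3B $22,600; Unit 2B $15,835. Sum = $63,470.
Difference $63,465 − $63,470 = −$5 applied to largest floor area (Unit 3B): Unit 3B becomes $22,595.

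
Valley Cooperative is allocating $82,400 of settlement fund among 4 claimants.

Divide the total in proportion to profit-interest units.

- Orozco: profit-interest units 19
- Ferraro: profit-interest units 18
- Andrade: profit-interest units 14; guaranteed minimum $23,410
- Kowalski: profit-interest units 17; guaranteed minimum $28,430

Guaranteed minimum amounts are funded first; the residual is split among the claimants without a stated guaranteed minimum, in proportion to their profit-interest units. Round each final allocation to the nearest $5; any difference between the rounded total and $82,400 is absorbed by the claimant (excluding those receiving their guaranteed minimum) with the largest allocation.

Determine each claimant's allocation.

Orozco: $15,695 · Ferraro: $14,865 · Andrade: $23,410 · Kowalski: $28,430

Fund the minimums — Andrade $23,410; Kowalski $28,430. Remaining pool $30,560.
Remaining pool split over remaining profit-interest units 37: Orozco 15,692.97 → $15,695; Ferraro 14,867.03 → $14,865.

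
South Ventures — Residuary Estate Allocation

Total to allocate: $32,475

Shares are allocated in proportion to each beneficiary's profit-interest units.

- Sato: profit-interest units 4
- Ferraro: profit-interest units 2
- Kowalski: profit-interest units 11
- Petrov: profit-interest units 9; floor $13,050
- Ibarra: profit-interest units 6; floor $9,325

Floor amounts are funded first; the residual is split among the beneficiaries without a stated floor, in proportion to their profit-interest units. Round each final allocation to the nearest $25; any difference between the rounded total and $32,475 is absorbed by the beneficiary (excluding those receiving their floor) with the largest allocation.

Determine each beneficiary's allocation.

Fund the minimums — Petrov $13,050; Ibarra $9,325. Residual $10,100.
Residual split over remaining profit-interest units 17: Sato 2,376.47 → $2,375; Ferraro 1,188.24 → $1,200; Kowalski 6,535.29 → $6,525.

Sato: $2,375 · Ferraro: $1,200 · Kowalski: $6,525 · Petrov: $13,050 · Ibarra: $9,325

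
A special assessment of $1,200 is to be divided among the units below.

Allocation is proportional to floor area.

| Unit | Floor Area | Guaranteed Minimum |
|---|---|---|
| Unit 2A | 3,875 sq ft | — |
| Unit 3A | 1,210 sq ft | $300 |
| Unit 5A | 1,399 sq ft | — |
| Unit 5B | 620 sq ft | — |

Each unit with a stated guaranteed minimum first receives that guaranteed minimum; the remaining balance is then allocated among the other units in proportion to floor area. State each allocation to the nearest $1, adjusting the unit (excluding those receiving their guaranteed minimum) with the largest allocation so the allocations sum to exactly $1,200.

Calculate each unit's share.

Unit 2A: $591 · Unit 3A: $300 · Unit 5A: $214 · Unit 5B: $95

Minimums first: Unit 3A $300. Residual $900.
Residual split over remaining floor area 5,894: Unit 2A 591.70 → $592; Unit 5A 213.62 → $214; Unit 5B 94.67 → $95.
Rounding difference −$1 applied to Unit 2A → $591.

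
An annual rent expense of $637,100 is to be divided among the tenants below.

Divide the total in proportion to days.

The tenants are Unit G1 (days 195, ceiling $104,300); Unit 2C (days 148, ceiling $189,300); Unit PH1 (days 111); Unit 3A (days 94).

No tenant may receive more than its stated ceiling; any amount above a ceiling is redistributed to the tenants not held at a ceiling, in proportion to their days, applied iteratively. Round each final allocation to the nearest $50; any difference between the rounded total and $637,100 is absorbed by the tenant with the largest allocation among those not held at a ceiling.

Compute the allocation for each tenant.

Combined days = 548.
Proportional shares (ignoring caps): Unit G1 226,705.29; Unit 2C 172,063.50; Unit PH1 129,047.63; Unit 3A 109,283.58.
Capped: Unit G1 ($104,300); remaining pool $532,800 reallocated over remaining days 353.
Capped: Unit 2C ($189,300); remaining pool $343,500 reallocated over remaining days 205.
Shares after redistribution: Unit PH1 185,992.68 → $186,000; Unit 3A 157,507.32 → $157,500.

Unit G1: $104,300 | Unit 2C: $189,300 | Unit PH1: $186,000 | Unit 3A: $157,500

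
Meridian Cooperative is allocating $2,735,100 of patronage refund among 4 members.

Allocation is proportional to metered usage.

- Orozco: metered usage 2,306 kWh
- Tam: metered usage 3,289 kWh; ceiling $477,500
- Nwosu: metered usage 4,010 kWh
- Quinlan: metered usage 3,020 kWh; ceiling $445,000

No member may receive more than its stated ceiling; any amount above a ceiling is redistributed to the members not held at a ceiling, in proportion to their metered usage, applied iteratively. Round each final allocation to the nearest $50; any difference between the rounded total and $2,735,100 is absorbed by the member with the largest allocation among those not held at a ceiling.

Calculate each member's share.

Total metered usage = 12,625.
Unconstrained shares: Orozco 499,575.49; Tam 712,534.17; Nwosu 868,732.75; Quinlan 654,257.58.
Held at cap: Tam ($477,500), Quinlan ($445,000); residual $1,812,600 reallocated over remaining metered usage 6,316.
Shares after redistribution: Orozco 661,788.41 → $661,800; Nwosu 1,150,811.59 → $1,150,800.

Orozco: $661,800 | Tam: $477,500 | Nwosu: $1,150,800 | Quinlan: $445,000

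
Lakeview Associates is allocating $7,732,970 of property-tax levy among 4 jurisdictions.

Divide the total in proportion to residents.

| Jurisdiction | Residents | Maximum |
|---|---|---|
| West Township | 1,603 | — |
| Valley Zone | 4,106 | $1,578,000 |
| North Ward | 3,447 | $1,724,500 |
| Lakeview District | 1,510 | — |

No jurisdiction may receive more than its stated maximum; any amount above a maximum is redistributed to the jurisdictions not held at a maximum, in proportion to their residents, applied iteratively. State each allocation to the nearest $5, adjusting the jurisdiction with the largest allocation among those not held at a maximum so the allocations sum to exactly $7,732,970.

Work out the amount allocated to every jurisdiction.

West Township: $2,281,415; Valley Zone: $1,578,000; North Ward: $1,724,500; Lakeview District: $2,149,055

Total residents = 10,666.
Unconstrained shares: West Township 1,162,193.03; Valley Zone 2,976,896.20; North Ward 2,499,113.78; Lakeview District 1,094,766.99.
Capped: Valley Zone ($1,578,000), North Ward ($1,724,500); residual $4,430,470 reallocated over remaining residents 3,113.
Redistributed shares: West Township 2,281,414.52 → $2,281,415; Lakeview District 2,149,055.48 → $2,149,055.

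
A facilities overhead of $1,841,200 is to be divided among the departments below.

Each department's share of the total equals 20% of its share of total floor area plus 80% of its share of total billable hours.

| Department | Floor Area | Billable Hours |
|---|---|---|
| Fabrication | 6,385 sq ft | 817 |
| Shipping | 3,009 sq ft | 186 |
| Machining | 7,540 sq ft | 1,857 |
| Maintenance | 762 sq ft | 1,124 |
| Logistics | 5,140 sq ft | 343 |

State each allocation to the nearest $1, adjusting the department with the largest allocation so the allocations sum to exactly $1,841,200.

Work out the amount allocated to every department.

Fabrication: $381,077; Shipping: $111,838; Machining: $753,729; Maintenance: $394,910; Logistics: $199,646

Totals — floor area 22,836, billable hours 4,327.
Combined weights (20% floor area + 80% billable hours): Fabrication 0.2070; Shipping 0.0607; Machining 0.4094; Maintenance 0.2145; Logistics 0.1084.
Unrounded shares: Fabrication 381,076.87; Shipping 111,837.89; Machining 753,729.55; Maintenance 394,909.95; Logistics 199,645.74.
At nearest $1: Fabrication $381,077; Shipping $111,838; Machining $753,730; Maintenance $394,910; Logistics $199,646. Sum = $1,841,201.
Difference $1,841,200 − $1,841,201 = −$1 applied to largest allocation (Machining): Machining becomes $753,729.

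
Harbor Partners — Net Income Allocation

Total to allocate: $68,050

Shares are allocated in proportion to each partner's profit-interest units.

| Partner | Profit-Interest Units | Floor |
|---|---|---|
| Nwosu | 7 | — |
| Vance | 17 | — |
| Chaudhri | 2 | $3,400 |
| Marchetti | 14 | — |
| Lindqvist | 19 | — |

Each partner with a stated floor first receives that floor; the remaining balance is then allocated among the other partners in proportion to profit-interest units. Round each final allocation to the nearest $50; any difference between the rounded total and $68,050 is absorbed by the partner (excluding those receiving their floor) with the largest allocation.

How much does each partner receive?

Minimums first: Chaudhri $3,400. Residual $64,650.
Residual split over remaining profit-interest units 57: Nwosu 7,939.47 → $7,950; Vance 19,281.58 → $19,300; Marchetti 15,878.95 → $15,900; Lindqvist 21,550.00 → $21,550.
Rounding difference −$50 applied to Lindqvist → $21,500.

Nwosu: $7,950 | Vance: $19,300 | Chaudhri: $3,400 | Marchetti: $15,900 | Lindqvist: $21,500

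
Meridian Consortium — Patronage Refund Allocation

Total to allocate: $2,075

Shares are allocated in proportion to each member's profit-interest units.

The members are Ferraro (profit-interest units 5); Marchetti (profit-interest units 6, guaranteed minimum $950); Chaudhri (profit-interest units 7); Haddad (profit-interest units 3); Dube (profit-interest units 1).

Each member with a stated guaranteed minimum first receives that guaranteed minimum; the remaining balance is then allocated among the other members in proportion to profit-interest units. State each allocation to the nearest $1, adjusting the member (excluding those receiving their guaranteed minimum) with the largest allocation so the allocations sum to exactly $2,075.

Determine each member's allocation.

Guaranteed amounts: Marchetti $950. Residual $1,125.
Residual split over remaining profit-interest units 16: Ferraro 351.56 → $352; Chaudhri 492.19 → $492; Haddad 210.94 → $211; Dube 70.31 → $70.

Ferraro: $352 · Marchetti: $950 · Chaudhri: $492 · Haddad: $211 · Dube: $70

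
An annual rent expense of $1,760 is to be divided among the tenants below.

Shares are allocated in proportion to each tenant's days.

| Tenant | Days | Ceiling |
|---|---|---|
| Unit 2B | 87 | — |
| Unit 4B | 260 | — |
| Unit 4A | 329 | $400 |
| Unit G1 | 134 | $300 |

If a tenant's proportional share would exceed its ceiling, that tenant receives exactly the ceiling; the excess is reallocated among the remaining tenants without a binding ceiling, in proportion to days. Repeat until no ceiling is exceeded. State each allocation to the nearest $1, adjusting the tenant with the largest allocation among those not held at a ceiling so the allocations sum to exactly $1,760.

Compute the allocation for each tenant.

Unit 2B: $266; Unit 4B: $794; Unit 4A: $400; Unit G1: $300

Days total: 810.
Unconstrained shares: Unit 2B 189.04; Unit 4B 564.94; Unit 4A 714.86; Unit G1 291.16.
Cap binds for Unit 4A ($400); residual $1,360 reallocated over remaining days 481.
Cap binds for Unit G1 ($300); residual $1,060 reallocated over remaining days 347.
Redistributed shares: Unit 2B 265.76 → $266; Unit 4B 794.24 → $794.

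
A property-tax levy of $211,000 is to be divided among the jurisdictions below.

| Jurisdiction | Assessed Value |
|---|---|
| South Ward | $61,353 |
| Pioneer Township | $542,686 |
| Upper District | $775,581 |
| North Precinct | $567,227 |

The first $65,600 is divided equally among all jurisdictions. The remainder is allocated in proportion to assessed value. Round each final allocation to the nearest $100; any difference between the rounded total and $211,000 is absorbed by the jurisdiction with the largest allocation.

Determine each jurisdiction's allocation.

South Ward: $21,000; Pioneer Township: $56,900; Upper District: $74,300; North Precinct: $58,800

$65,600 shared equally gives $16,400 per jurisdiction.
Remainder $145,400 by assessed value (total 1,946,847): South Ward 4,582.14 → $4,600; Pioneer Township 40,530.43 → $40,500; Upper District 57,924.16 → $57,900; North Precinct 42,363.27 → $42,400.
Totals: South Ward $16,400 + $4,600 = $21,000; Pioneer Township $16,400 + $40,500 = $56,900; Upper District $16,400 + $57,900 = $74,300; North Precinct $16,400 + $42,400 = $58,800.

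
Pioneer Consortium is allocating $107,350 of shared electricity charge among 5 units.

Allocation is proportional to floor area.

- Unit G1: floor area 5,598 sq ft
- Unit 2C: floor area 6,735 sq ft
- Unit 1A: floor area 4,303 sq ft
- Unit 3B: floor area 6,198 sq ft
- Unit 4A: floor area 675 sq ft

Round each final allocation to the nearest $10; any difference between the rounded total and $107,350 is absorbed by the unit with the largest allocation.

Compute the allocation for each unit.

Unit G1: $25,560 | Unit 2C: $30,760 | Unit 1A: $19,650 | Unit 3B: $28,300 | Unit 4A: $3,080

Combined floor area = 23,509.
Pro-rata amounts: Unit G1 5,598/23,509 × $107,350 = 25,562.35; Unit 2C 6,735/23,509 × $107,350 = 30,754.27; Unit 1A 4,303/23,509 × $107,350 = 19,648.95; Unit 3B 6,198/23,509 × $107,350 = 28,302.15; Unit 4A 675/23,509 × $107,350 = 3,082.28.
Rounded to nearest $10: Unit G1 $25,560; Unit 2C $30,750; Unit 1A $19,650; Unit 3B $28,300; Unit 4A $3,080. Sum = $107,340.
Difference $107,350 − $107,340 = +$10 applied to largest allocation (Unit 2C): Unit 2C becomes $30,760.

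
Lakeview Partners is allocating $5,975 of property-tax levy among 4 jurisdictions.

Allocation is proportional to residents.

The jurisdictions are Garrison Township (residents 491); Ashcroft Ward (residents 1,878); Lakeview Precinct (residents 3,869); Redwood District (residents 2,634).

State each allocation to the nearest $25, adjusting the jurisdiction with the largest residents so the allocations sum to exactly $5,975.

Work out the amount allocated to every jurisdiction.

Combined residents = 491 + 1,878 + 3,869 + 2,634 = 8,872.
Raw shares: Garrison Township 330.67; Ashcroft Ward 1,264.77; Lakeview Precinct 2,605.64; Redwood District 1,773.91.
After rounding ($25): Garrison Township $325; Ashcroft Ward $1,275; Lakeview Precinct $2,600; Redwood District $1,775. Sum = $5,975.
No rounding difference to absorb.

Garrison Township: $325 · Ashcroft Ward: $1,275 · Lakeview Precinct: $2,600 · Redwood District: $1,775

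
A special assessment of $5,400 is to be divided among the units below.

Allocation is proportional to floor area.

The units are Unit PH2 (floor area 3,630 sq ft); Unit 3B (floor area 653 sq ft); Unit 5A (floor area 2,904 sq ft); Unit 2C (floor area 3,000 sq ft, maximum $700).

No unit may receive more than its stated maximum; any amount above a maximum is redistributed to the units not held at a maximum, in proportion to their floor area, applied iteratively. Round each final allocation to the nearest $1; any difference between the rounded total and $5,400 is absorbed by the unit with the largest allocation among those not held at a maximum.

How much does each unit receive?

Unit PH2: $2,374 | Unit 3B: $427 | Unit 5A: $1,899 | Unit 2C: $700

Floor area total: 10,187.
Pro-rata shares before constraints: Unit PH2 1,924.22; Unit 3B 346.15; Unit 5A 1,539.37; Unit 2C 1,590.26.
Held at cap: Unit 2C ($700); residual $4,700 reallocated over remaining floor area 7,187.
Shares after redistribution: Unit PH2 2,373.87 → $2,374; Unit 3B 427.03 → $427; Unit 5A 1,899.10 → $1,899.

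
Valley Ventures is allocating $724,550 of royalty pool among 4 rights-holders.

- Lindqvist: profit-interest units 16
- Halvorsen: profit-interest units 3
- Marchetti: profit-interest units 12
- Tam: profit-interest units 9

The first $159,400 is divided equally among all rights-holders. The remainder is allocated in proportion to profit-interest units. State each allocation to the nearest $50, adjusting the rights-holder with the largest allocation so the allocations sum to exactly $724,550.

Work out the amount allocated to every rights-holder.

Equal tier: $159,400 ÷ 4 = $39,850 apiece.
Remainder $565,150 by profit-interest units (total 40): Lindqvist 226,060.00 → $226,050; Halvorsen 42,386.25 → $42,400; Marchetti 169,545.00 → $169,550; Tam 127,158.75 → $127,150.
Totals: Lindqvist $39,850 + $226,050 = $265,900; Halvorsen $39,850 + $42,400 = $82,250; Marchetti $39,850 + $169,550 = $209,400; Tam $39,850 + $127,150 = $167,000.

Lindqvist: $265,900; Halvorsen: $82,250; Marchetti: $209,400; Tam: $167,000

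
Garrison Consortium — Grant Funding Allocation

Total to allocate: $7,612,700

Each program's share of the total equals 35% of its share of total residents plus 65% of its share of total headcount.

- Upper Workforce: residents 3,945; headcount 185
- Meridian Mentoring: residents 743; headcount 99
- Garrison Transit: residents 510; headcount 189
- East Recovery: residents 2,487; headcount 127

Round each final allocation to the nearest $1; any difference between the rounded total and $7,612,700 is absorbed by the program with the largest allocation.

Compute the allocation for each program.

Upper Workforce: $2,893,471 · Meridian Mentoring: $1,074,066 · Garrison Transit: $1,735,521 · East Recovery: $1,909,642

Totals — residents 7,685, headcount 600.
Composite weights (35% residents + 65% headcount): Upper Workforce 0.3801; Meridian Mentoring 0.1411; Garrison Transit 0.2280; East Recovery 0.2508.
Raw shares: Upper Workforce 2,893,471.95; Meridian Mentoring 1,074,065.54; Garrison Transit 1,735,521.01; East Recovery 1,909,641.502.
After rounding ($1): Upper Workforce $2,893,472; Meridian Mentoring $1,074,066; Garrison Transit $1,735,521; East Recovery $1,909,642. Sum = $7,612,701.
Difference $7,612,700 − $7,612,701 = −$1 applied to largest allocation (Upper Workforce): Upper Workforce becomes $2,893,471.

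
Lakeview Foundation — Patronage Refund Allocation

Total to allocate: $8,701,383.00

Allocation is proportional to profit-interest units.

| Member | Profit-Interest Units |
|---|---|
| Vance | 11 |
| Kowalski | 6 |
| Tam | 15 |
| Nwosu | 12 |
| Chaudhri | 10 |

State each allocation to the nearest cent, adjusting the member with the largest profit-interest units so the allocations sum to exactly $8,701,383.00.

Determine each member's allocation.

Profit-interest units total: 11 + 6 + 15 + 12 + 10 = 54.
Pro-rata amounts: Vance 1,772,503.9444; Kowalski 966,820.3333; Tam 2,417,050.8333; Nwosu 1,933,640.6667; Chaudhri 1,611,367.2222.
After rounding (cent): Vance $1,772,503.94; Kowalski $966,820.33; Tam $2,417,050.83; Nwosu $1,933,640.67; Chaudhri $1,611,367.22. Sum = $8,701,382.99.
Difference $8,701,383.00 − $8,701,382.99 = +$0.01 applied to largest profit-interest units (Tam): Tam becomes $2,417,050.84.

Vance: $1,772,503.94 | Kowalski: $966,820.33 | Tam: $2,417,050.84 | Nwosu: $1,933,640.67 | Chaudhri: $1,611,367.22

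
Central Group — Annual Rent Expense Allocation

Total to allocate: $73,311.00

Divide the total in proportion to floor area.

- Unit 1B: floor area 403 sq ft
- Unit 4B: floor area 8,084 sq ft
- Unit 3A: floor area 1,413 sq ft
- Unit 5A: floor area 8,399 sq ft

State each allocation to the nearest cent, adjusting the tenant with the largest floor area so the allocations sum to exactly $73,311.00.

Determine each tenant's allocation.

Unit 1B: $1,614.53; Unit 4B: $32,386.80; Unit 3A: $5,660.88; Unit 5A: $33,648.79

Combined floor area = 403 + 8,084 + 1,413 + 8,399 = 18,299.
Proportional shares: Unit 1B 1,614.5327; Unit 4B 32,386.8039; Unit 3A 5,660.8800; Unit 5A 33,648.7835.
Rounded to nearest cent: Unit 1B $1,614.53; Unit 4B $32,386.80; Unit 3A $5,660.88; Unit 5A $33,648.78. Sum = $73,310.99.
Difference $73,311.00 − $73,310.99 = +$0.01 applied to largest floor area (Unit 5A): Unit 5A becomes $33,648.79.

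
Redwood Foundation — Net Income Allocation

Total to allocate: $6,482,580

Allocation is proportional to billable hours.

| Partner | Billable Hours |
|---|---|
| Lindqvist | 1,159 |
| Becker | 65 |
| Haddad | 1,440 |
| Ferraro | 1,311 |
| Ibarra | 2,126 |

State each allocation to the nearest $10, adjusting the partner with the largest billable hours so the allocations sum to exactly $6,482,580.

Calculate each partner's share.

Lindqvist: $1,231,490 | Becker: $69,070 | Haddad: $1,530,060 | Ferraro: $1,392,990 | Ibarra: $2,258,970

Combined billable hours = 1,159 + 65 + 1,440 + 1,311 + 2,126 = 6,101.
Proportional shares: Lindqvist 1,231,488.32; Becker 69,065.35; Haddad 1,530,063.14; Ferraro 1,392,994.98; Ibarra 2,258,968.22.
At nearest $10: Lindqvist $1,231,490; Becker $69,070; Haddad $1,530,060; Ferraro $1,392,990; Ibarra $2,258,970. Sum = $6,482,580.
Rounded total matches; no reconciliation needed.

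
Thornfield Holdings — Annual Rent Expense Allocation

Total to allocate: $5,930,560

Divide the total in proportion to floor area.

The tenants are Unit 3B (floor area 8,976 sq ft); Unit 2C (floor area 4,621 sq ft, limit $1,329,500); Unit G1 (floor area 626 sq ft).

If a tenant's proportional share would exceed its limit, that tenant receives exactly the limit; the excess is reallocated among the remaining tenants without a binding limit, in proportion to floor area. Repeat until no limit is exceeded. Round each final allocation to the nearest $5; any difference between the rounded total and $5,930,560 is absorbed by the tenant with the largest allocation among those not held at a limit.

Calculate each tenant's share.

Total floor area = 14,223.
Proportional shares (ignoring caps): Unit 3B 3,742,720.00; Unit 2C 1,926,816.97; Unit G1 261,023.03.
Cap binds for Unit 2C ($1,329,500); balance $4,601,060 reallocated over remaining floor area 9,602.
Remaining shares: Unit 3B 4,301,095.04 → $4,301,095; Unit G1 299,964.96 → $299,965.

Unit 3B: $4,301,095; Unit 2C: $1,329,500; Unit G1: $299,965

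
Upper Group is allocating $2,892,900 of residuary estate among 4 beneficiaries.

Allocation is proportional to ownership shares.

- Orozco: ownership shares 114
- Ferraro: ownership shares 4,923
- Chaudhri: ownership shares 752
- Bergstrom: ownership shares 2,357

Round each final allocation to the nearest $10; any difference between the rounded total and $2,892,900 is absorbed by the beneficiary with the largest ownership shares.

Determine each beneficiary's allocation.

Combined ownership shares = 8,146.
Unrounded shares: Orozco 114/8,146 × $2,892,900 = 40,484.97; Ferraro 4,923/8,146 × $2,892,900 = 1,748,311.65; Chaudhri 752/8,146 × $2,892,900 = 267,058.78; Bergstrom 2,357/8,146 × $2,892,900 = 837,044.60.
At nearest $10: Orozco $40,480; Ferraro $1,748,310; Chaudhri $267,060; Bergstrom $837,040. Sum = $2,892,890.
Difference $2,892,900 − $2,892,890 = +$10 applied to largest ownership shares (Ferraro): Ferraro becomes $1,748,320.

Orozco: $40,480; Ferraro: $1,748,320; Chaudhri: $267,060; Bergstrom: $837,040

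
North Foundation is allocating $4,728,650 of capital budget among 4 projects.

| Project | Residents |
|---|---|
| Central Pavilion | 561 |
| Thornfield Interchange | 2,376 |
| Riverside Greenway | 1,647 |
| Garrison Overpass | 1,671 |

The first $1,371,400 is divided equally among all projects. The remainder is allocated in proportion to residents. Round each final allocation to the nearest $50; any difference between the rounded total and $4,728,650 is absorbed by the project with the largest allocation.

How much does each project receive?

First tranche $1,371,400 split equally: $342,850 each.
Remainder $3,357,250 by residents (total 6,255): Central Pavilion 301,105.88 → $301,100; Thornfield Interchange 1,275,271.94 → $1,275,250; Riverside Greenway 883,995.32 → $884,000; Garrison Overpass 896,876.86 → $896,900.
Totals: Central Pavilion $342,850 + $301,100 = $643,950; Thornfield Interchange $342,850 + $1,275,250 = $1,618,100; Riverside Greenway $342,850 + $884,000 = $1,226,850; Garrison Overpass $342,850 + $896,900 = $1,239,750.

Central Pavilion: $643,950; Thornfield Interchange: $1,618,100; Riverside Greenway: $1,226,850; Garrison Overpass: $1,239,750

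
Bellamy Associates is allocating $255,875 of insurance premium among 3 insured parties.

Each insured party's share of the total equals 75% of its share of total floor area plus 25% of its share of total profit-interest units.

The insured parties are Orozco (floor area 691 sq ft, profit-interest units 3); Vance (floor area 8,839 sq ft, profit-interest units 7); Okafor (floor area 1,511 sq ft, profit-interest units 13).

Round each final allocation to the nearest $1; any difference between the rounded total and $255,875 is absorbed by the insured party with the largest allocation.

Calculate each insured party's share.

Totals — floor area 11,041, profit-interest units 23.
Composite weights (75% floor area + 25% profit-interest units): Orozco 0.0795; Vance 0.6765; Okafor 0.2439.
Raw shares: Orozco 20,354.19; Vance 173,101.51; Okafor 62,419.30.
Rounded to nearest $1: Orozco $20,354; Vance $173,102; Okafor $62,419. Sum = $255,875.
No rounding difference to absorb.

Orozco: $20,354 | Vance: $173,102 | Okafor: $62,419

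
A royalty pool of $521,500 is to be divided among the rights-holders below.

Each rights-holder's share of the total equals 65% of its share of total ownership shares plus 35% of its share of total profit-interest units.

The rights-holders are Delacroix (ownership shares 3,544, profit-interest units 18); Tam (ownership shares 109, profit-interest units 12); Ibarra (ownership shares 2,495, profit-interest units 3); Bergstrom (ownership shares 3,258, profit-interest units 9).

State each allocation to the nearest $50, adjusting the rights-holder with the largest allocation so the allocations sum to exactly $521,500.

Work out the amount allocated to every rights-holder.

Delacroix: $205,950 · Tam: $56,100 · Ibarra: $102,950 · Bergstrom: $156,500

Totals — ownership shares 9,406, profit-interest units 42.
Combined weights (65% ownership shares + 35% profit-interest units): Delacroix 0.3949; Tam 0.1075; Ibarra 0.1974; Bergstrom 0.3001.
Pro-rata amounts: Delacroix 205,944.26; Tam 56,078.16; Ibarra 102,952.73; Bergstrom 156,524.85.
At nearest $50: Delacroix $205,950; Tam $56,100; Ibarra $102,950; Bergstrom $156,500. Sum = $521,500.
No rounding difference to absorb.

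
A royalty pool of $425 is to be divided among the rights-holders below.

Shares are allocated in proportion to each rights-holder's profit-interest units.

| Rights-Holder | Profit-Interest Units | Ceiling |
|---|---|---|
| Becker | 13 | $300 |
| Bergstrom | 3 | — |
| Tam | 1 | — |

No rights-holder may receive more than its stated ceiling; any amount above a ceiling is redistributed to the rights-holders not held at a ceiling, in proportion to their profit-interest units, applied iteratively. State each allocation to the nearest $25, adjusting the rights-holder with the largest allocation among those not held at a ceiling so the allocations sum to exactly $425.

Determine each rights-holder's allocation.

Sum of profit-interest units: 17.
Unconstrained shares: Becker 325.00; Bergstrom 75.00; Tam 25.00.
Held at cap: Becker ($300); balance $125 reallocated over remaining profit-interest units 4.
Redistributed shares: Bergstrom 93.75 → $100; Tam 31.25 → $25.

Becker: $300 · Bergstrom: $100 · Tam: $25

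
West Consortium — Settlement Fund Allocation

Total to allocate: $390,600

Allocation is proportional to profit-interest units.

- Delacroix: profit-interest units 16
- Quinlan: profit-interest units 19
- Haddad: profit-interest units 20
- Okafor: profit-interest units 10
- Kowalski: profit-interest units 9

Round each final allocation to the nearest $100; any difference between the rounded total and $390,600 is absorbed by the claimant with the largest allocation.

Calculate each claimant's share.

Total profit-interest units = 74.
Raw shares: Delacroix 16/74 × $390,600 = 84,454.05; Quinlan 19/74 × $390,600 = 100,289.19; Haddad 20/74 × $390,600 = 105,567.57; Okafor 10/74 × $390,600 = 52,783.78; Kowalski 9/74 × $390,600 = 47,505.41.
At nearest $100: Delacroix $84,500; Quinlan $100,300; Haddad $105,600; Okafor $52,800; Kowalski $47,500. Sum = $390,700.
Difference $390,600 − $390,700 = −$100 applied to largest allocation (Haddad): Haddad becomes $105,500.

Delacroix: $84,500 | Quinlan: $100,300 | Haddad: $105,500 | Okafor: $52,800 | Kowalski: $47,500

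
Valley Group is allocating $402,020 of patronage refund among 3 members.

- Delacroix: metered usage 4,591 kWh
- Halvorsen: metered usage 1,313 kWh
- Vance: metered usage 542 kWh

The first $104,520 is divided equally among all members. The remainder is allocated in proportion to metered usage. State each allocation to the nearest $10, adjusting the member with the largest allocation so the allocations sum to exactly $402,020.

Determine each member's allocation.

First tranche $104,520 split equally: $34,840 each.
Remainder $297,500 by metered usage (total 6,446): Delacroix 211,886.83 → $211,890; Halvorsen 60,598.43 → $60,600; Vance 25,014.74 → $25,010.
Totals: Delacroix $34,840 + $211,890 = $246,730; Halvorsen $34,840 + $60,600 = $95,440; Vance $34,840 + $25,010 = $59,850.

Delacroix: $246,730 · Halvorsen: $95,440 · Vance: $59,850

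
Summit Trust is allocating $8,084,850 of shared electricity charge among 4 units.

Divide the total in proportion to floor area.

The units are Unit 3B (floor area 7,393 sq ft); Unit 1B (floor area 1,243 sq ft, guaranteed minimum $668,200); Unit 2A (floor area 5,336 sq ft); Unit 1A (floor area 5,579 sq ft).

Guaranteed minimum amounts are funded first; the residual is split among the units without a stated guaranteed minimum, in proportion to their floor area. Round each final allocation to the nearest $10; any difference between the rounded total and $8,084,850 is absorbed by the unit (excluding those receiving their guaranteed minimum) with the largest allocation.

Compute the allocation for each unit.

Minimums first: Unit 1B $668,200. Balance $7,416,650.
Balance split over remaining floor area 18,308: Unit 3B 2,994,936.28 → $2,994,940; Unit 2A 2,161,636.68 → $2,161,640; Unit 1A 2,260,077.03 → $2,260,080.
Rounding difference −$10 applied to Unit 3B → $2,994,930.

Unit 3B: $2,994,930 · Unit 1B: $668,200 · Unit 2A: $2,161,640 · Unit 1A: $2,260,080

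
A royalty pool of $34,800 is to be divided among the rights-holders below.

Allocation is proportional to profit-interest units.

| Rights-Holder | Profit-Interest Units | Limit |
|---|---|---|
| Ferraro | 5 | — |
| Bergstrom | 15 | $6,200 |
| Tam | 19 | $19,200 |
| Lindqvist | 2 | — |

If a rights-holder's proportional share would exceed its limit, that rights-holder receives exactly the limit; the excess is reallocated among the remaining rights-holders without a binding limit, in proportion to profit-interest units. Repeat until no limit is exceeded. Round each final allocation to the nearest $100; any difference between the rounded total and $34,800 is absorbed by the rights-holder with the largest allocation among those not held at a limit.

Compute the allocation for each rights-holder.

Sum of profit-interest units: 41.
Pro-rata shares before constraints: Ferraro 4,243.90; Bergstrom 12,731.71; Tam 16,126.83; Lindqvist 1,697.56.
Held at cap: Bergstrom ($6,200); residual $28,600 reallocated over remaining profit-interest units 26.
Held at cap: Tam ($19,200); residual $9,400 reallocated over remaining profit-interest units 7.
Shares after redistribution: Ferraro 6,714.29 → $6,700; Lindqvist 2,685.71 → $2,700.

Ferraro: $6,700; Bergstrom: $6,200; Tam: $19,200; Lindqvist: $2,700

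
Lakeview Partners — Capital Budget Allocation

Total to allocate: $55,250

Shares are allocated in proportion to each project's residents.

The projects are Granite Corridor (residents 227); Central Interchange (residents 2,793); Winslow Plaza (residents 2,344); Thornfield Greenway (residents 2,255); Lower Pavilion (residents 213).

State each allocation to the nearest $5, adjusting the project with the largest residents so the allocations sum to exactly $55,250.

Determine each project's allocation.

Granite Corridor: $1,600; Central Interchange: $19,700; Winslow Plaza: $16,535; Thornfield Greenway: $15,910; Lower Pavilion: $1,505

Residents total: 7,832.
Proportional shares: Granite Corridor 227/7,832 × $55,250 = 1,601.35; Central Interchange 2,793/7,832 × $55,250 = 19,702.92; Winslow Plaza 2,344/7,832 × $55,250 = 16,535.50; Thornfield Greenway 2,255/7,832 × $55,250 = 15,907.65; Lower Pavilion 213/7,832 × $55,250 = 1,502.59.
After rounding ($5): Granite Corridor $1,600; Central Interchange $19,705; Winslow Plaza $16,535; Thornfield Greenway $15,910; Lower Pavilion $1,505. Sum = $55,255.
Difference $55,250 − $55,255 = −$5 applied to largest residents (Central Interchange): Central Interchange becomes $19,700.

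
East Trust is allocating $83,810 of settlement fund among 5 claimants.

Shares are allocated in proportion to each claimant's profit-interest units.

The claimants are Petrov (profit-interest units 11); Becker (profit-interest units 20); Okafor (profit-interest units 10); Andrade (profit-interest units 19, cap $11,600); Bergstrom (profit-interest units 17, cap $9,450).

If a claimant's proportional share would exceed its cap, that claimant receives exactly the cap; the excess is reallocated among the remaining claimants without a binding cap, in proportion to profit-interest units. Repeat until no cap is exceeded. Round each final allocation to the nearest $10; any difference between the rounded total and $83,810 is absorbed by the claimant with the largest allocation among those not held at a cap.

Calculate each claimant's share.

Petrov: $16,840 · Becker: $30,610 · Okafor: $15,310 · Andrade: $11,600 · Bergstrom: $9,450

Combined profit-interest units = 77.
Proportional shares (ignoring caps): Petrov 11,972.86; Becker 21,768.83; Okafor 10,884.42; Andrade 20,680.39; Bergstrom 18,503.51.
Capped: Andrade ($11,600), Bergstrom ($9,450); balance $62,760 reallocated over remaining profit-interest units 41.
Shares after redistribution: Petrov 16,838.05 → $16,840; Becker 30,614.63 → $30,610; Okafor 15,307.32 → $15,310.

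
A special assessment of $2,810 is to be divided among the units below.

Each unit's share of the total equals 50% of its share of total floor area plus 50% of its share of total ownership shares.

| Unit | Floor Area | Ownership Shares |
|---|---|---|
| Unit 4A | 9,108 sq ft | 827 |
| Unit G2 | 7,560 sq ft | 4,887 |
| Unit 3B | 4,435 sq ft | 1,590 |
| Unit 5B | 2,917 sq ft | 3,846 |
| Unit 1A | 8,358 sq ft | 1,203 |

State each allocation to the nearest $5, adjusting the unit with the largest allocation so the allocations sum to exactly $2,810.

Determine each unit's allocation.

Floor area total 32,378; ownership shares total 12,353.
Composite weights (50% floor area + 50% ownership shares): Unit 4A 0.1741; Unit G2 0.3146; Unit 3B 0.1328; Unit 5B 0.2007; Unit 1A 0.1778.
Raw shares: Unit 4A 489.29; Unit G2 883.89; Unit 3B 373.29; Unit 5B 564.01; Unit 1A 499.51.
Rounded to nearest $5: Unit 4A $490; Unit G2 $885; Unit 3B $375; Unit 5B $565; Unit 1A $500. Sum = $2,815.
Difference $2,810 − $2,815 = −$5 applied to largest allocation (Unit G2): Unit G2 becomes $880.

Unit 4A: $490 | Unit G2: $880 | Unit 3B: $375 | Unit 5B: $565 | Unit 1A: $500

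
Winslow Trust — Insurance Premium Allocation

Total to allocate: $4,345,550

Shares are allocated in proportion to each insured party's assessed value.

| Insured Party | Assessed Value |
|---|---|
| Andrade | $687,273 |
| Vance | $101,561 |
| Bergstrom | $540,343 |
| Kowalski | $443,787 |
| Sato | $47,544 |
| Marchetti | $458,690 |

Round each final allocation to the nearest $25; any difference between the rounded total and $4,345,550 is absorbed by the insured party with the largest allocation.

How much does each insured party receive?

Total assessed value = 2,279,198.
Proportional shares: Andrade 687,273/2,279,198 × $4,345,550 = 1,310,364.08; Vance 101,561/2,279,198 × $4,345,550 = 193,637.59; Bergstrom 540,343/2,279,198 × $4,345,550 = 1,030,225.34; Kowalski 443,787/2,279,198 × $4,345,550 = 846,130.35; Sato 47,544/2,279,198 × $4,345,550 = 90,648.04; Marchetti 458,690/2,279,198 × $4,345,550 = 874,544.61.
At nearest $25: Andrade $1,310,375; Vance $193,650; Bergstrom $1,030,225; Kowalski $846,125; Sato $90,650; Marchetti $874,550. Sum = $4,345,575.
Difference $4,345,550 − $4,345,575 = −$25 applied to largest allocation (Andrade): Andrade becomes $1,310,350.

Andrade: $1,310,350; Vance: $193,650; Bergstrom: $1,030,225; Kowalski: $846,125; Sato: $90,650; Marchetti: $874,550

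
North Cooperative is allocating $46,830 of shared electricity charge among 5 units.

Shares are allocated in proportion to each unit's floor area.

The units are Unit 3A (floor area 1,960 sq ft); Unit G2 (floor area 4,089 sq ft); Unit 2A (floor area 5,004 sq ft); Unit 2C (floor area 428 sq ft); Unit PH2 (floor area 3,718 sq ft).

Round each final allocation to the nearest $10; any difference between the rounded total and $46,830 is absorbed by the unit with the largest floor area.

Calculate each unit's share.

Floor area total: 15,199.
Pro-rata amounts: Unit 3A 1,960/15,199 × $46,830 = 6,039.00; Unit G2 4,089/15,199 × $46,830 = 12,598.72; Unit 2A 5,004/15,199 × $46,830 = 15,417.94; Unit 2C 428/15,199 × $46,830 = 1,318.72; Unit PH2 3,718/15,199 × $46,830 = 11,455.62.
At nearest $10: Unit 3A $6,040; Unit G2 $12,600; Unit 2A $15,420; Unit 2C $1,320; Unit PH2 $11,460. Sum = $46,840.
Difference $46,830 − $46,840 = −$10 applied to largest floor area (Unit 2A): Unit 2A becomes $15,410.

Unit 3A: $6,040; Unit G2: $12,600; Unit 2A: $15,410; Unit 2C: $1,320; Unit PH2: $11,460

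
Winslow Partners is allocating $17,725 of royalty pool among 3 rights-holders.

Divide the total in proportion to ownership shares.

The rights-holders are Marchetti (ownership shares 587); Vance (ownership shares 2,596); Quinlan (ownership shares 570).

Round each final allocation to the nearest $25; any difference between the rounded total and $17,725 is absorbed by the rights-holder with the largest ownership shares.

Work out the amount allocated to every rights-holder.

Marchetti: $2,775; Vance: $12,250; Quinlan: $2,700

Sum of ownership shares: 587 + 2,596 + 570 = 3,753.
Pro-rata amounts: Marchetti 2,772.34; Vance 12,260.62; Quinlan 2,692.05.
Rounded to nearest $25: Marchetti $2,775; Vance $12,250; Quinlan $2,700. Sum = $17,725.
No rounding difference to absorb.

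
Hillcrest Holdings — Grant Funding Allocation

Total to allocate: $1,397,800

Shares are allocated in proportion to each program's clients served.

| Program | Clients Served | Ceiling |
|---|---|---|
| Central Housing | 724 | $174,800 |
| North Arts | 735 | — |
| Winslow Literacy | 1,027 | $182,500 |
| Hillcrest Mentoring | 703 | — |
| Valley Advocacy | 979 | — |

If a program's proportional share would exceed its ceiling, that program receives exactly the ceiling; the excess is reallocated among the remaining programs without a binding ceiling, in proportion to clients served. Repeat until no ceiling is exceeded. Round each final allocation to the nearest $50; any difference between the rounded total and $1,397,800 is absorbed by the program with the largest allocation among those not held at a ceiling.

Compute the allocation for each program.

Sum of clients served: 4,168.
Unconstrained shares: Central Housing 242,804.03; North Arts 246,493.04; Winslow Literacy 344,419.53; Hillcrest Mentoring 235,761.37; Valley Advocacy 328,322.02.
Held at cap: Central Housing ($174,800), Winslow Literacy ($182,500); remaining pool $1,040,500 reallocated over remaining clients served 2,417.
Remaining shares: North Arts 316,411.87 → $316,400; Hillcrest Mentoring 302,636.12 → $302,650; Valley Advocacy 421,452.01 → $421,450.

Central Housing: $174,800 · North Arts: $316,400 · Winslow Literacy: $182,500 · Hillcrest Mentoring: $302,650 · Valley Advocacy: $421,450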